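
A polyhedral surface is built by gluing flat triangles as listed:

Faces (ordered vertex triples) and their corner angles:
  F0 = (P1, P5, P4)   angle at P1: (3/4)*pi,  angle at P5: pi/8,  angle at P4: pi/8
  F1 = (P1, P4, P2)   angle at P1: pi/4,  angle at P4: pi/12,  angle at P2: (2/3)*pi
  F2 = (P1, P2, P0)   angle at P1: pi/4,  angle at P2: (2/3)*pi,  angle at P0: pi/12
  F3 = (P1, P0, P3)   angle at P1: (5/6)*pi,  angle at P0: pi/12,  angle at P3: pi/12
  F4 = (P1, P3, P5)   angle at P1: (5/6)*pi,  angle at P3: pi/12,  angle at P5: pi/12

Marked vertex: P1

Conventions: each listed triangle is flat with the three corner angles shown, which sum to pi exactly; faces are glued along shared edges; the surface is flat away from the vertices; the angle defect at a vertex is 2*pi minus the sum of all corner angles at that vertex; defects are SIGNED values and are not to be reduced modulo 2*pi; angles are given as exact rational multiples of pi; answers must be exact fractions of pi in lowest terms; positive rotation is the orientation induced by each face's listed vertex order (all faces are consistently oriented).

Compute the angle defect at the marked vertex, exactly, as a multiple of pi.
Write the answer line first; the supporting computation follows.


Answer: defect(P1) = (-11/12)*pi

Sum of corner angles at P1: (35/12)*pi
defect = 2*pi - (35/12)*pi


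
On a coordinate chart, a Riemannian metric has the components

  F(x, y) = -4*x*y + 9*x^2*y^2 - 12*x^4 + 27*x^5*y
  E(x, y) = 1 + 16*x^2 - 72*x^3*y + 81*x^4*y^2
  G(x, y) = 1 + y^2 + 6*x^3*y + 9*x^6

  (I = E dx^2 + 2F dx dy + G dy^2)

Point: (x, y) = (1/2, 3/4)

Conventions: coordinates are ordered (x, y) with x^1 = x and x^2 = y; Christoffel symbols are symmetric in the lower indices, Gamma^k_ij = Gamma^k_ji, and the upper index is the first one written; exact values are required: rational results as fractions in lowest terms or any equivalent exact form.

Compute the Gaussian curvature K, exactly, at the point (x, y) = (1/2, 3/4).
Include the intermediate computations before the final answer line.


E = 281/256, F = -45/128, G = 145/64, EG - F^2 = 605/256 at the point
E_x = -55/32, E_y = -45/32, F_x = 153/64, F_y = 71/32, G_x = 81/16, G_y = 9/4
E_yy = 81/8, F_xy = 287/16, G_xx = 243/8
Compute both Brioschi determinants and normalise by (EG - F^2)^2.
M1 = [[-E_yy/2 + F_xy - G_xx/2, E_x/2, F_x - E_y/2], [F_y - G_x/2, E, F], [G_y/2, F, G]] = [[-37/16, -55/64, 99/32], [-5/16, 281/256, -45/128], [9/8, -45/128, 145/64]]; det M1 = -37741/4096
M2 = [[0, E_y/2, G_x/2], [E_y/2, E, F], [G_x/2, F, G]] = [[0, -45/64, 81/32], [-45/64, 281/256, -45/128], [81/32, -45/128, 145/64]]; det M2 = -28269/4096
det M1 - det M2 = -37/16; K = -37/16 / (605/256)^2 = -151552/366025

Answer: K = -151552/366025


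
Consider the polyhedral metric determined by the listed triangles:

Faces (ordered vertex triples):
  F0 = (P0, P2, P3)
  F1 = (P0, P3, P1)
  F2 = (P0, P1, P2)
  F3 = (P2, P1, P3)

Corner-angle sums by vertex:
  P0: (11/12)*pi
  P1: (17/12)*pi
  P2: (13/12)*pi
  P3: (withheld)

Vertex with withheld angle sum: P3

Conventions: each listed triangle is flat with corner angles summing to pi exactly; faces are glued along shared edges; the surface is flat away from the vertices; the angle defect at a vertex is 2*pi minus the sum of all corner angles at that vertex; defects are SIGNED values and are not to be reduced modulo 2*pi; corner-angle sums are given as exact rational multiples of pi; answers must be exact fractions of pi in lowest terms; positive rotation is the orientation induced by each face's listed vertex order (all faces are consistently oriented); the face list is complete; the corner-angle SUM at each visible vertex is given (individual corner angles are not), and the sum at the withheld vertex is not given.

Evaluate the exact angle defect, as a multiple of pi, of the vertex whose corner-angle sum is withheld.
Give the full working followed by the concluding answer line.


V = 4, E = 6, F = 4; chi = V - E + F = 2
Gauss-Bonnet: total defect = 2*pi*chi = 4*pi; visible defects sum to (31/12)*pi

Answer: defect(P3) = (17/12)*pi


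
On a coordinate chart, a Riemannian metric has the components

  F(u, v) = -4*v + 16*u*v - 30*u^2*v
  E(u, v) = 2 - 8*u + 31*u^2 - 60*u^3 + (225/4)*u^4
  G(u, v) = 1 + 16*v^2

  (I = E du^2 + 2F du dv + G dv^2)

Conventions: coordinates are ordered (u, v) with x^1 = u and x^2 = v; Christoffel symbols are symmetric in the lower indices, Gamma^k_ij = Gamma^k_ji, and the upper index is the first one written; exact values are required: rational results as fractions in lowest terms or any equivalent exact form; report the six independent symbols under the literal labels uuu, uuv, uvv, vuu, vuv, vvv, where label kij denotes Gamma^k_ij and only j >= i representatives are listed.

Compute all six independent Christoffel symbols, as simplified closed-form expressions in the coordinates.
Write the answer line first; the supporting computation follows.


Answer: Gamma_uuu = (450*u^3 - 360*u^2 + 124*u - 16)/(225*u^4 - 240*u^3 + 124*u^2 - 32*u + 64*v^2 + 8), Gamma_uuv = 0, Gamma_uvv = (-120*u^2 + 64*u - 16)/(225*u^4 - 240*u^3 + 124*u^2 - 32*u + 64*v^2 + 8), Gamma_vuu = (-240*u*v + 64*v)/(225*u^4 - 240*u^3 + 124*u^2 - 32*u + 64*v^2 + 8), Gamma_vuv = 0, Gamma_vvv = 64*v/(225*u^4 - 240*u^3 + 124*u^2 - 32*u + 64*v^2 + 8)

E = 2 - 8*u + 31*u^2 - 60*u^3 + (225/4)*u^4; F = -4*v + 16*u*v - 30*u^2*v; G = 1 + 16*v^2
Gamma^k_ij = (1/2) g^{kl} (d_i g_jl + d_j g_il - d_l g_ij), with g^inv = (1/(EG-F^2)) [[G, -F], [-F, E]]
first partials: E_u = -8 + 62*u - 180*u^2 + 225*u^3, E_v = 0, F_u = 16*v - 60*u*v, F_v = -4 + 16*u - 30*u^2, G_u = 0, G_v = 32*v
D = EG - F^2 = 2 - 8*u + 16*v^2 + 31*u^2 - 60*u^3 + (225/4)*u^4
expanded: Gamma^u_uu = (G E_u - 2F F_u + F E_v)/(2D), Gamma^u_uv = (G E_v - F G_u)/(2D), Gamma^u_vv = (2G F_v - G G_u - F G_v)/(2D), Gamma^v_uu = (2E F_u - E E_v - F E_u)/(2D), Gamma^v_uv = (E G_u - F E_v)/(2D), Gamma^v_vv = (E G_v - 2F F_v + F G_u)/(2D); substitute and cancel common factors


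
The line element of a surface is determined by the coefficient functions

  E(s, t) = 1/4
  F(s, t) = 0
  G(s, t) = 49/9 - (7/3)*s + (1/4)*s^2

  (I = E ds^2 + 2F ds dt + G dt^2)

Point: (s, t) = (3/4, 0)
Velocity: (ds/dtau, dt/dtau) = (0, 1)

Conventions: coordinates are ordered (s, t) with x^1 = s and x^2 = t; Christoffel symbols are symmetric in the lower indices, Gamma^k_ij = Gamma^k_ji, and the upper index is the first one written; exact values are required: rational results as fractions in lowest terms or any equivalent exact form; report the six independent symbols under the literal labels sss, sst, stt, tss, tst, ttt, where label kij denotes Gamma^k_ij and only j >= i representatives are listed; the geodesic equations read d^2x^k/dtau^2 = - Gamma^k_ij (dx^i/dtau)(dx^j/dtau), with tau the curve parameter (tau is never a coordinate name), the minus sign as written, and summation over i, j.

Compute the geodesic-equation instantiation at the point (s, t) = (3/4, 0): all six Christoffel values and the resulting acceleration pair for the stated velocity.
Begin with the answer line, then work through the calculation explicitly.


Answer: Gamma_sss = 0, Gamma_sst = 0, Gamma_stt = 47/12, Gamma_tss = 0, Gamma_tst = -12/47, Gamma_ttt = 0; accelerations (d^2s/dtau^2, d^2t/dtau^2) = (-47/12, 0)

E = 1/4, F = 0, G = 2209/576 at the point
E_s = 0, E_t = 0, F_s = 0, F_t = 0, G_s = -47/24, G_t = 0
EG - F^2 = 2209/2304;  g^inv = (2304/2209) * [[2209/576, 0], [0, 1/4]]
first-kind symbols [ij,l] = (1/2)(d_i g_jl + d_j g_il - d_l g_ij): [ss,s] = E_s/2 = 0, [ss,t] = F_s - E_t/2 = 0, [st,s] = E_t/2 = 0, [st,t] = G_s/2 = -47/48, [tt,s] = F_t - G_s/2 = 47/48, [tt,t] = G_t/2 = 0
Gamma^s_ij = (G*[ij,s] - F*[ij,t])/(EG - F^2), Gamma^t_ij = (E*[ij,t] - F*[ij,s])/(EG - F^2)
Gamma_sss = 0, Gamma_sst = 0, Gamma_stt = 47/12, Gamma_tss = 0, Gamma_tst = -12/47, Gamma_ttt = 0
d^2s/dtau^2 = -(Gamma_sss*(0)^2 + 2*Gamma_sst*(0)*(1) + Gamma_stt*(1)^2) = -47/12
d^2t/dtau^2 = -(Gamma_tss*(0)^2 + 2*Gamma_tst*(0)*(1) + Gamma_ttt*(1)^2) = 0


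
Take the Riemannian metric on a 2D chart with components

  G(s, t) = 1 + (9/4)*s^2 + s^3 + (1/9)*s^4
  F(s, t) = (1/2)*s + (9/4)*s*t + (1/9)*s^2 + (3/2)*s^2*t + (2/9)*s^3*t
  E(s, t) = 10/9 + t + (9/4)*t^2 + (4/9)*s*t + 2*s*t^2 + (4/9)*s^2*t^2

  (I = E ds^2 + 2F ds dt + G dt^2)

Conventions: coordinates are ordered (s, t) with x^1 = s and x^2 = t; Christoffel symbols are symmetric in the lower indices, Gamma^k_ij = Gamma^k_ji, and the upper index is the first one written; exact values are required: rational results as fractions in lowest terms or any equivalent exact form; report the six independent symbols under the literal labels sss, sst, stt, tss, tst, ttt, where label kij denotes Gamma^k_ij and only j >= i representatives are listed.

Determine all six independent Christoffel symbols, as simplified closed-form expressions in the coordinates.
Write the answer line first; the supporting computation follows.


Answer: Gamma_sss = (16*s*t^2 + 36*t^2 + 8*t)/(4*s^4 + 36*s^3 + 16*s^2*t^2 + 81*s^2 + 72*s*t^2 + 16*s*t + 81*t^2 + 36*t + 40), Gamma_sst = (16*s^2*t + 72*s*t + 8*s + 81*t + 18)/(4*s^4 + 36*s^3 + 16*s^2*t^2 + 81*s^2 + 72*s*t^2 + 16*s*t + 81*t^2 + 36*t + 40), Gamma_stt = 0, Gamma_tss = (8*s^2*t + 36*s*t)/(4*s^4 + 36*s^3 + 16*s^2*t^2 + 81*s^2 + 72*s*t^2 + 16*s*t + 81*t^2 + 36*t + 40), Gamma_tst = (8*s^3 + 54*s^2 + 81*s)/(4*s^4 + 36*s^3 + 16*s^2*t^2 + 81*s^2 + 72*s*t^2 + 16*s*t + 81*t^2 + 36*t + 40), Gamma_ttt = 0

E = 10/9 + t + (9/4)*t^2 + (4/9)*s*t + 2*s*t^2 + (4/9)*s^2*t^2; F = (1/2)*s + (9/4)*s*t + (1/9)*s^2 + (3/2)*s^2*t + (2/9)*s^3*t; G = 1 + (9/4)*s^2 + s^3 + (1/9)*s^4
Gamma^k_ij = (1/2) g^{kl} (d_i g_jl + d_j g_il - d_l g_ij), with g^inv = (1/(EG-F^2)) [[G, -F], [-F, E]]
first partials: E_s = (4/9)*t + 2*t^2 + (8/9)*s*t^2, E_t = 1 + (9/2)*t + (4/9)*s + 4*s*t + (8/9)*s^2*t, F_s = 1/2 + (9/4)*t + (2/9)*s + 3*s*t + (2/3)*s^2*t, F_t = (9/4)*s + (3/2)*s^2 + (2/9)*s^3, G_s = (9/2)*s + 3*s^2 + (4/9)*s^3, G_t = 0
D = EG - F^2 = 10/9 + t + (9/4)*t^2 + (4/9)*s*t + (9/4)*s^2 + 2*s*t^2 + s^3 + (4/9)*s^2*t^2 + (1/9)*s^4
expanded: Gamma^s_ss = (G E_s - 2F F_s + F E_t)/(2D), Gamma^s_st = (G E_t - F G_s)/(2D), Gamma^s_tt = (2G F_t - G G_s - F G_t)/(2D), Gamma^t_ss = (2E F_s - E E_t - F E_s)/(2D), Gamma^t_st = (E G_s - F E_t)/(2D), Gamma^t_tt = (E G_t - 2F F_t + F G_s)/(2D); substitute and cancel common factors


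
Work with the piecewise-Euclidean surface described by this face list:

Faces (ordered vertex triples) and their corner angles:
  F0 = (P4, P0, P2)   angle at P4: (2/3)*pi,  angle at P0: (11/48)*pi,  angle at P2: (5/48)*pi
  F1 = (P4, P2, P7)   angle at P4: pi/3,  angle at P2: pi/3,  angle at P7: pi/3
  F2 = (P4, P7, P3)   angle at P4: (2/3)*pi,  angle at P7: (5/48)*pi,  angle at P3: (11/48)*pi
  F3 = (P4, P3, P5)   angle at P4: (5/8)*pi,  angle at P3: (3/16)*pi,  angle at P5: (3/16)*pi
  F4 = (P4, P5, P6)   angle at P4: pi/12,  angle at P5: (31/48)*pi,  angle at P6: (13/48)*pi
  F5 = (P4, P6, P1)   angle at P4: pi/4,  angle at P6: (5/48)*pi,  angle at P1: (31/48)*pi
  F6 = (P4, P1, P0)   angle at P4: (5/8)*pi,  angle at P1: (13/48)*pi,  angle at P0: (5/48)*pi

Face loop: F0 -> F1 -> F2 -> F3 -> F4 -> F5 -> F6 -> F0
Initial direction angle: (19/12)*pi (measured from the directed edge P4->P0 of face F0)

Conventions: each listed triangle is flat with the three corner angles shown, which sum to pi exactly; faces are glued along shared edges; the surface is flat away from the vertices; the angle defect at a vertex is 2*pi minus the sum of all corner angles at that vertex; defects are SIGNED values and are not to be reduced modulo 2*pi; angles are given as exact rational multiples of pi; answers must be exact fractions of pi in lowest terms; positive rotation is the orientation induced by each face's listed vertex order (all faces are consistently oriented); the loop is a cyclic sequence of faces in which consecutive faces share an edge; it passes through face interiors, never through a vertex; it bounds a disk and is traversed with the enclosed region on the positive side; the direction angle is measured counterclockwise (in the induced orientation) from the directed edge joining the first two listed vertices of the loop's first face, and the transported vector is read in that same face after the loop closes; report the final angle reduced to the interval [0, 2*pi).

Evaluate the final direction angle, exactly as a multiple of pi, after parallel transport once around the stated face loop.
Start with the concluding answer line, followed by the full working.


Answer: final direction angle = pi/3

enclosed vertex P4: corner angles sum to (13/4)*pi, defect = 2*pi - (13/4)*pi = (-5/4)*pi
summing the enclosed defects onto the initial angle, mod 2*pi in the induced orientation:
final angle = (19/12)*pi - (5/4)*pi = pi/3 (mod 2*pi)


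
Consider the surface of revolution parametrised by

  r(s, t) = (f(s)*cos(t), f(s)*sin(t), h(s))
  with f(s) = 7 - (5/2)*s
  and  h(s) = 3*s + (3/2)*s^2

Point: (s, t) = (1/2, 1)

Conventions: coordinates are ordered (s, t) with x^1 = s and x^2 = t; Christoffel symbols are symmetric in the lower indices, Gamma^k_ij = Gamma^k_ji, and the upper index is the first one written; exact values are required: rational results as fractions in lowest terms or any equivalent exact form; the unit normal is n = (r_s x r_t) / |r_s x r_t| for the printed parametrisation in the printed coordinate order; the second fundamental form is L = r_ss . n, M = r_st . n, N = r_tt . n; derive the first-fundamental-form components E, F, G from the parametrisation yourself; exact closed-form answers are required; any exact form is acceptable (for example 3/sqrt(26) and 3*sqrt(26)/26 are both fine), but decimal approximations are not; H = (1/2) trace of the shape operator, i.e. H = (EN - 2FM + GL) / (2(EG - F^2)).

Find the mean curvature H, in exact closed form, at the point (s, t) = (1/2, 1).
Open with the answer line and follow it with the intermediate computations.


Answer: H = 609*sqrt(106)/129214

f = 23/4, f' = -5/2, f'' = 0, h' = 9/2, h'' = 3
E = 53/2, F = 0, G = 529/16; answer radicand W^2 = 53/2
unnormalised second-form numerators: l = -15/2, m = 0, n = 207/8; L = l/sqrt(53/2), and similarly M = m/sqrt(W^2), N = n/sqrt(W^2)
H = (E*n - 2*F*m + G*l) / (2*(EG - F^2)*sqrt(W^2)); E*n - 2*F*m + G*l = 14007/32, EG - F^2 = 28037/32, so H = (609/2438)/sqrt(53/2)


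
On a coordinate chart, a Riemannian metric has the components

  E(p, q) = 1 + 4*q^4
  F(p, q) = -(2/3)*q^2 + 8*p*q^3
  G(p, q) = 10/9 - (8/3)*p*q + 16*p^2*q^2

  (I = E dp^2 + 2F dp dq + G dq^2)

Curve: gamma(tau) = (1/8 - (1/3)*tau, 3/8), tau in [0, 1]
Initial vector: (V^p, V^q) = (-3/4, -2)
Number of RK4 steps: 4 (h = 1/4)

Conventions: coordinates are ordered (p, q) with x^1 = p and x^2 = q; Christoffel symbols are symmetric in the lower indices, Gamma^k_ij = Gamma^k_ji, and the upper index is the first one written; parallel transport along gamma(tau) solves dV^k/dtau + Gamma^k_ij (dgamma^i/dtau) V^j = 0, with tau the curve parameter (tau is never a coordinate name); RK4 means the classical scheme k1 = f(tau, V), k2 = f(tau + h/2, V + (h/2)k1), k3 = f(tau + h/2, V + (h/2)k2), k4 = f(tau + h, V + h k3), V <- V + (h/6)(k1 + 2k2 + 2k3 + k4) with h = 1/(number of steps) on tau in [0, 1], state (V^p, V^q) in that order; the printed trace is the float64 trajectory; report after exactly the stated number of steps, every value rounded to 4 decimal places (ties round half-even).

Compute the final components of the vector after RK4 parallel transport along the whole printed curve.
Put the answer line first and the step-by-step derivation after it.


Answer: V^p = -0.9627, V^q = -1.7152

gamma'(tau) = (-1/3, 0); f(tau, V)^k = -Gamma^k_ij(gamma(tau)) gamma'^i(tau) V^j; h = 1/4; intermediate values shown to 6 dp
curve data and Christoffel symbols at the stage parameters:
  tau = 0.000000: gamma = (0.125000, 0.375000), gamma' = (-0.333333, 0.000000); Gamma_ppp = 0.000000, Gamma_ppq = 0.383394, Gamma_pqq = 0.127798, Gamma_qpp = 0.000000, Gamma_qpq = -0.198797, Gamma_qqq = -0.066266
  tau = 0.125000: gamma = (0.083333, 0.375000), gamma' = (-0.333333, 0.000000); Gamma_ppp = 0.000000, Gamma_ppq = 0.375834, Gamma_pqq = 0.083519, Gamma_qpp = 0.000000, Gamma_qpq = -0.278395, Gamma_qqq = -0.061866
  tau = 0.250000: gamma = (0.041667, 0.375000), gamma' = (-0.333333, 0.000000); Gamma_ppp = 0.000000, Gamma_ppq = 0.366067, Gamma_pqq = 0.040674, Gamma_qpp = 0.000000, Gamma_qpq = -0.352509, Gamma_qqq = -0.039168
  tau = 0.375000: gamma = (0.000000, 0.375000), gamma' = (-0.333333, 0.000000); Gamma_ppp = 0.000000, Gamma_ppq = 0.354453, Gamma_pqq = 0.000000, Gamma_qpp = 0.000000, Gamma_qpq = -0.420093, Gamma_qqq = 0.000000
  tau = 0.500000: gamma = (-0.041667, 0.375000), gamma' = (-0.333333, 0.000000); Gamma_ppp = 0.000000, Gamma_ppq = 0.341382, Gamma_pqq = -0.037931, Gamma_qpp = 0.000000, Gamma_qpq = -0.480464, Gamma_qqq = 0.053385
  tau = 0.625000: gamma = (-0.083333, 0.375000), gamma' = (-0.333333, 0.000000); Gamma_ppp = 0.000000, Gamma_ppq = 0.327245, Gamma_pqq = -0.072721, Gamma_qpp = 0.000000, Gamma_qpq = -0.533288, Gamma_qqq = 0.118509
  tau = 0.750000: gamma = (-0.125000, 0.375000), gamma' = (-0.333333, 0.000000); Gamma_ppp = 0.000000, Gamma_ppq = 0.312415, Gamma_pqq = -0.104138, Gamma_qpp = 0.000000, Gamma_qpq = -0.578546, Gamma_qqq = 0.192849
  tau = 0.875000: gamma = (-0.166667, 0.375000), gamma' = (-0.333333, 0.000000); Gamma_ppp = 0.000000, Gamma_ppq = 0.297225, Gamma_pqq = -0.132100, Gamma_qpp = 0.000000, Gamma_qpq = -0.616467, Gamma_qqq = 0.273985
  tau = 1.000000: gamma = (-0.208333, 0.375000), gamma' = (-0.333333, 0.000000); Gamma_ppp = 0.000000, Gamma_ppq = 0.281964, Gamma_pqq = -0.156647, Gamma_qpp = 0.000000, Gamma_qpq = -0.647473, Gamma_qqq = 0.359707
step 0: V^p = -0.7500, V^q = -2.0000
step 1: k1 = (-0.255596, 0.132531), k2 = (-0.248480, 0.184060), k3 = (-0.247673, 0.183462), k4 = (-0.238448, 0.229617); V <- V + (h/6)(k1 + 2k2 + 2k3 + k4): V^p = -0.8119, V^q = -1.9543
step 2: k1 = (-0.238466, 0.229634), k2 = (-0.227509, 0.269641), k3 = (-0.226919, 0.268941), k4 = (-0.214735, 0.302219); V <- V + (h/6)(k1 + 2k2 + 2k3 + k4): V^p = -0.8687, V^q = -1.8872
step 3: k1 = (-0.214757, 0.302250), k2 = (-0.201742, 0.328765), k3 = (-0.201381, 0.328176), k4 = (-0.187990, 0.348130); V <- V + (h/6)(k1 + 2k2 + 2k3 + k4): V^p = -0.9191, V^q = -1.8054
step 4: k1 = (-0.188011, 0.348168), k2 = (-0.174558, 0.362046), k3 = (-0.174386, 0.361689), k4 = (-0.161187, 0.370133); V <- V + (h/6)(k1 + 2k2 + 2k3 + k4): V^p = -0.9627, V^q = -1.7152


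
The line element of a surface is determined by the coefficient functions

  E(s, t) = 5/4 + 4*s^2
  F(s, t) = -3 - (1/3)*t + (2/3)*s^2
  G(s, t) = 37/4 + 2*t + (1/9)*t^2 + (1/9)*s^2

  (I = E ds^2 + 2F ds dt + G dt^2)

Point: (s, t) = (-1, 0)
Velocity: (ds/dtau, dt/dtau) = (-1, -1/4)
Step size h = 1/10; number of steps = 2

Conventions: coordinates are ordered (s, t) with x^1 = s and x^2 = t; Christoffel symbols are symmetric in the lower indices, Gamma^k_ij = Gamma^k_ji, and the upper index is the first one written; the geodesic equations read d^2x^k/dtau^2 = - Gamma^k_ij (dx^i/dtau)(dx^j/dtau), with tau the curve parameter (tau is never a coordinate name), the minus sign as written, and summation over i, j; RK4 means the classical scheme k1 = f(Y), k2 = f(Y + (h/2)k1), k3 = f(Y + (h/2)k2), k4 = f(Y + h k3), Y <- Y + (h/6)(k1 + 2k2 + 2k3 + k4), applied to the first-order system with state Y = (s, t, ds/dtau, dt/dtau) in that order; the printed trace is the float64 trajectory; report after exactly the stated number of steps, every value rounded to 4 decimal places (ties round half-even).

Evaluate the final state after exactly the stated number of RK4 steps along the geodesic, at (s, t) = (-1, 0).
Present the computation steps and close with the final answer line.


f(Y) = (ds/dtau, dt/dtau, -Gamma^s_ij Y'^i Y'^j, -Gamma^t_ij Y'^i Y'^j) with the Gammas evaluated at the stage position; h = 0.100000; intermediate values shown to 6 dp
step 0: s = -1.0000, t = 0.0000, ds/dtau = -1.0000, dt/dtau = -0.2500
step 1:
  k1: at (s, t) = (-1.000000, 0.000000), (ds/dtau, dt/dtau) = (-1.000000, -0.250000); Gamma_sss = -0.928015, Gamma_sst = -0.005933, Gamma_stt = 0.005791, Gamma_tss = -0.373749, Gamma_tst = -0.013348, Gamma_ttt = 0.108268; k1 = (-1.000000, -0.250000, 0.930620, 0.373656)
  k2: at (s, t) = (-1.050000, -0.012500), (ds/dtau, dt/dtau) = (-0.953469, -0.231317); Gamma_sss = -0.887629, Gamma_sst = -0.005519, Gamma_stt = 0.004862, Gamma_tss = -0.364458, Gamma_tst = -0.013816, Gamma_ttt = 0.108008; k2 = (-0.953469, -0.231317, 0.809120, 0.331645)
  k3: at (s, t) = (-1.047673, -0.011566), (ds/dtau, dt/dtau) = (-0.959544, -0.233418); Gamma_sss = -0.889439, Gamma_sst = -0.005537, Gamma_stt = 0.004905, Gamma_tss = -0.364852, Gamma_tst = -0.013793, Gamma_ttt = 0.108016; k3 = (-0.959544, -0.233418, 0.821142, 0.336222)
  k4: at (s, t) = (-1.095954, -0.023342), (ds/dtau, dt/dtau) = (-0.917886, -0.216378); Gamma_sss = -0.853198, Gamma_sst = -0.005159, Gamma_stt = 0.004069, Gamma_tss = -0.356763, Gamma_tst = -0.014253, Gamma_ttt = 0.107780; k4 = (-0.917886, -0.216378, 0.720690, 0.301193)
  Y <- Y + (h/6)(k1 + 2k2 + 2k3 + k4): s = -1.0957, t = -0.0233, ds/dtau = -0.9181, dt/dtau = -0.2165
step 2:
  k1: at (s, t) = (-1.095732, -0.023264), (ds/dtau, dt/dtau) = (-0.918136, -0.216490); Gamma_sss = -0.853359, Gamma_sst = -0.005161, Gamma_stt = 0.004073, Gamma_tss = -0.356797, Gamma_tst = -0.014251, Gamma_ttt = 0.107781; k1 = (-0.918136, -0.216490, 0.721220, 0.301384)
  k2: at (s, t) = (-1.141639, -0.034089), (ds/dtau, dt/dtau) = (-0.882075, -0.201421); Gamma_sss = -0.821272, Gamma_sst = -0.004820, Gamma_stt = 0.003332, Gamma_tss = -0.349861, Gamma_tst = -0.014696, Gamma_ttt = 0.107569; k2 = (-0.882075, -0.201421, 0.640573, 0.273069)
  k3: at (s, t) = (-1.139836, -0.033335), (ds/dtau, dt/dtau) = (-0.886107, -0.202837); Gamma_sss = -0.822492, Gamma_sst = -0.004833, Gamma_stt = 0.003361, Gamma_tss = -0.350105, Gamma_tst = -0.014677, Gamma_ttt = 0.107574; k3 = (-0.886107, -0.202837, 0.647408, 0.275748)
  k4: at (s, t) = (-1.184343, -0.043548), (ds/dtau, dt/dtau) = (-0.853395, -0.188915); Gamma_sss = -0.793319, Gamma_sst = -0.004517, Gamma_stt = 0.002686, Gamma_tss = -0.344000, Gamma_tst = -0.015115, Gamma_ttt = 0.107380; k4 = (-0.853395, -0.188915, 0.579122, 0.251571)
  Y <- Y + (h/6)(k1 + 2k2 + 2k3 + k4): s = -1.1842, t = -0.0435, ds/dtau = -0.8535, dt/dtau = -0.1890

Answer: s = -1.1842, t = -0.0435, ds/dtau = -0.8535, dt/dtau = -0.1890


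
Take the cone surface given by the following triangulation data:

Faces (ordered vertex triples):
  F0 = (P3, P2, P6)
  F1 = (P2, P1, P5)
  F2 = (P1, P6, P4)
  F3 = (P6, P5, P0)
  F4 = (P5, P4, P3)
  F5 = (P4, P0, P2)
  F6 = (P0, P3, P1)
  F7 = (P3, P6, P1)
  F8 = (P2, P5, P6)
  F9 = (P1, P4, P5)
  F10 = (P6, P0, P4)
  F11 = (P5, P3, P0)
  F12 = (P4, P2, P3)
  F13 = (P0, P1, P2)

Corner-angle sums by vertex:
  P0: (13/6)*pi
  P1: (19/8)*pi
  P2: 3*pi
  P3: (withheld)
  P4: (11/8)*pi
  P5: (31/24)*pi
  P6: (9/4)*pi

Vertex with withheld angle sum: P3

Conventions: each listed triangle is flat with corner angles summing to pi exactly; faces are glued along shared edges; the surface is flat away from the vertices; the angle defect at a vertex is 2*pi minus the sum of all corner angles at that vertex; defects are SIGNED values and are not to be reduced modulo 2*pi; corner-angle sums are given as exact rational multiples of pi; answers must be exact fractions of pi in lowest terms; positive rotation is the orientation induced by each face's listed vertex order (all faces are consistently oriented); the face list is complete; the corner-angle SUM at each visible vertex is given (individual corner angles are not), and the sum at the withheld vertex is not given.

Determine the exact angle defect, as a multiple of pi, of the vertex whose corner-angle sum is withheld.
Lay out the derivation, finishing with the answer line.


V = 7, E = 21, F = 14; chi = V - E + F = 0
Gauss-Bonnet: total defect = 2*pi*chi = 0; visible defects sum to (-11/24)*pi

Answer: defect(P3) = (11/24)*pi


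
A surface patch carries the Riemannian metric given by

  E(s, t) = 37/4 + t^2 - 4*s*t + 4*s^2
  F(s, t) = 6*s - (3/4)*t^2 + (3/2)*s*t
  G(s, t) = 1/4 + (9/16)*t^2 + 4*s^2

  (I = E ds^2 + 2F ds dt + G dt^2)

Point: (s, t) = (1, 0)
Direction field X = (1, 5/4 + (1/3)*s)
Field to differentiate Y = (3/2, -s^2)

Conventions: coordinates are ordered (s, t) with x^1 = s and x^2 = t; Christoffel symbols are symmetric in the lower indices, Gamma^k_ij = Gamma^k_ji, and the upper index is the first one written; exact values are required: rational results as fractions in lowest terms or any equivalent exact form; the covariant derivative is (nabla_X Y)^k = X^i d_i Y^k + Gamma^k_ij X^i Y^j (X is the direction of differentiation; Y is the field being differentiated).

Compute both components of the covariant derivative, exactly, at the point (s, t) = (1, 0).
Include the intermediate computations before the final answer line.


E = 53/4, F = 6, G = 17/4 at the point
E_s = 8, E_t = -4, F_s = 6, F_t = 3/2, G_s = 8, G_t = 0
EG - F^2 = 325/16;  g^inv = (16/325) * [[17/4, -6], [-6, 53/4]]
first-kind symbols [ij,l] = (1/2)(d_i g_jl + d_j g_il - d_l g_ij): [ss,s] = E_s/2 = 4, [ss,t] = F_s - E_t/2 = 8, [st,s] = E_t/2 = -2, [st,t] = G_s/2 = 4, [tt,s] = F_t - G_s/2 = -5/2, [tt,t] = G_t/2 = 0
Gamma^s_ij = (G*[ij,s] - F*[ij,t])/(EG - F^2), Gamma^t_ij = (E*[ij,t] - F*[ij,s])/(EG - F^2)
Gamma_sss = -496/325, Gamma_sst = -8/5, Gamma_stt = -34/65, Gamma_tss = 1312/325, Gamma_tst = 16/5, Gamma_ttt = 48/65
X = (1, 19/12), Y = (3/2, -1) at the point

Answer: (nabla_X Y)^s = -7139/1950, (nabla_X Y)^t = 2368/325


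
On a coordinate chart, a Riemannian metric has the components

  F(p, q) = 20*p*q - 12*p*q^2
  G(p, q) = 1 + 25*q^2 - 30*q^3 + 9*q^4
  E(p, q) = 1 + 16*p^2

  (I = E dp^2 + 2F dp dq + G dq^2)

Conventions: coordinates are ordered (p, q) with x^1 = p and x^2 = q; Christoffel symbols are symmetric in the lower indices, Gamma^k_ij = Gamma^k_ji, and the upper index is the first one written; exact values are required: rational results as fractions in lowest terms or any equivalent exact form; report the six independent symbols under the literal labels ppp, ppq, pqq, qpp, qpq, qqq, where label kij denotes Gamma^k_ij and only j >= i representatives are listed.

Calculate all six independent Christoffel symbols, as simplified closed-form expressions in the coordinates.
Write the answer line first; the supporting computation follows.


Answer: Gamma_ppp = 16*p/(16*p^2 + 9*q^4 - 30*q^3 + 25*q^2 + 1), Gamma_ppq = 0, Gamma_pqq = (-24*p*q + 20*p)/(16*p^2 + 9*q^4 - 30*q^3 + 25*q^2 + 1), Gamma_qpp = (-12*q^2 + 20*q)/(16*p^2 + 9*q^4 - 30*q^3 + 25*q^2 + 1), Gamma_qpq = 0, Gamma_qqq = (18*q^3 - 45*q^2 + 25*q)/(16*p^2 + 9*q^4 - 30*q^3 + 25*q^2 + 1)

E = 1 + 16*p^2; F = 20*p*q - 12*p*q^2; G = 1 + 25*q^2 - 30*q^3 + 9*q^4
Gamma^k_ij = (1/2) g^{kl} (d_i g_jl + d_j g_il - d_l g_ij), with g^inv = (1/(EG-F^2)) [[G, -F], [-F, E]]
first partials: E_p = 32*p, E_q = 0, F_p = 20*q - 12*q^2, F_q = 20*p - 24*p*q, G_p = 0, G_q = 50*q - 90*q^2 + 36*q^3
D = EG - F^2 = 1 + 25*q^2 + 16*p^2 - 30*q^3 + 9*q^4
expanded: Gamma^p_pp = (G E_p - 2F F_p + F E_q)/(2D), Gamma^p_pq = (G E_q - F G_p)/(2D), Gamma^p_qq = (2G F_q - G G_p - F G_q)/(2D), Gamma^q_pp = (2E F_p - E E_q - F E_p)/(2D), Gamma^q_pq = (E G_p - F E_q)/(2D), Gamma^q_qq = (E G_q - 2F F_q + F G_p)/(2D); substitute and cancel common factors


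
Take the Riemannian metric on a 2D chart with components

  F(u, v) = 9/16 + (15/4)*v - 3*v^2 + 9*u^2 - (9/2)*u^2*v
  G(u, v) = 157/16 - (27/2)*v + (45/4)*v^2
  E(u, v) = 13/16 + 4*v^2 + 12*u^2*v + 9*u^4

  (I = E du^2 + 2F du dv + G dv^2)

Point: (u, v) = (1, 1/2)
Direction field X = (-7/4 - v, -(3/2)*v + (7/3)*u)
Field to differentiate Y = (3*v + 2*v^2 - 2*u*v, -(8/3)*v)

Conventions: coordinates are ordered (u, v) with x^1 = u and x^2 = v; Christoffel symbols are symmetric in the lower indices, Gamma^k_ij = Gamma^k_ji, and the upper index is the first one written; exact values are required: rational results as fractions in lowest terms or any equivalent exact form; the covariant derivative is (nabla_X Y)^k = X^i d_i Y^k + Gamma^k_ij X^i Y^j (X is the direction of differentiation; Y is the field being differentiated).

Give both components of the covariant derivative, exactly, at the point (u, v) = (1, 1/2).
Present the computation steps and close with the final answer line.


E = 269/16, F = 135/16, G = 47/8 at the point
E_u = 48, E_v = 16, F_u = 27/2, F_v = -15/4, G_u = 0, G_v = -9/4
EG - F^2 = 7061/256;  g^inv = (256/7061) * [[47/8, -135/16], [-135/16, 269/16]]
first-kind symbols [ij,l] = (1/2)(d_i g_jl + d_j g_il - d_l g_ij): [uu,u] = E_u/2 = 24, [uu,v] = F_u - E_v/2 = 11/2, [uv,u] = E_v/2 = 8, [uv,v] = G_u/2 = 0, [vv,u] = F_v - G_u/2 = -15/4, [vv,v] = G_v/2 = -9/8
Gamma^u_ij = (G*[ij,u] - F*[ij,v])/(EG - F^2), Gamma^v_ij = (E*[ij,v] - F*[ij,u])/(EG - F^2)
Gamma_uuu = 24216/7061, Gamma_uuv = 12032/7061, Gamma_uvv = -3210/7061, Gamma_vuu = -28168/7061, Gamma_vuv = -17280/7061, Gamma_vvv = 3258/7061
X = (-9/4, 19/12), Y = (1, -4/3) at the point

Answer: (nabla_X Y)^u = 170593/21183, (nabla_X Y)^v = -472618/63549


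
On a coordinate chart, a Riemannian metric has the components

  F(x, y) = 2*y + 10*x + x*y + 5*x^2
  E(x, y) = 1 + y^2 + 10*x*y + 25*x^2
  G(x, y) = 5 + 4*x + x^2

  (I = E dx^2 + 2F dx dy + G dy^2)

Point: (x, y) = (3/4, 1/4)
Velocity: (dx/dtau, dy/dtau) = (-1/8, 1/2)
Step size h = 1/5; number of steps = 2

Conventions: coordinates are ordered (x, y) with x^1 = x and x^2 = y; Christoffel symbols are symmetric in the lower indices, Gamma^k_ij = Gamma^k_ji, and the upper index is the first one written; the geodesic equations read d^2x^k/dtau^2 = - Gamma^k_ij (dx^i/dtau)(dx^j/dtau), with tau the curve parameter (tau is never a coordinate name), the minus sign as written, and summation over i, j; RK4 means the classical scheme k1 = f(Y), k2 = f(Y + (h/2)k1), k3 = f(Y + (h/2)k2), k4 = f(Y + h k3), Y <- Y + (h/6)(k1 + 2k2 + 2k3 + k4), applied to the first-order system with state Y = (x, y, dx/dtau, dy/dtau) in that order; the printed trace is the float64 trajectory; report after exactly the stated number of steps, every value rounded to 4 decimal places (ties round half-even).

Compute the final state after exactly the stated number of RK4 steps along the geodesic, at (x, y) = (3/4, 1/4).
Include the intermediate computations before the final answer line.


f(Y) = (dx/dtau, dy/dtau, -Gamma^x_ij Y'^i Y'^j, -Gamma^y_ij Y'^i Y'^j) with the Gammas evaluated at the stage position; h = 0.200000; intermediate values shown to 6 dp
step 0: x = 0.7500, y = 0.2500, dx/dtau = -0.1250, dy/dtau = 0.5000
step 1:
  k1: at (x, y) = (0.750000, 0.250000), (dx/dtau, dy/dtau) = (-0.125000, 0.500000); Gamma_xxx = 0.814249, Gamma_xxy = 0.162850, Gamma_xyy = 0.000000, Gamma_yxx = 0.559796, Gamma_yxy = 0.111959, Gamma_yyy = 0.000000; k1 = (-0.125000, 0.500000, 0.007634, 0.005248)
  k2: at (x, y) = (0.737500, 0.300000), (dx/dtau, dy/dtau) = (-0.124237, 0.500525); Gamma_xxx = 0.817310, Gamma_xxy = 0.163462, Gamma_xyy = 0.000000, Gamma_yxx = 0.561100, Gamma_yxy = 0.112220, Gamma_yyy = 0.000000; k2 = (-0.124237, 0.500525, 0.007714, 0.005296)
  k3: at (x, y) = (0.737576, 0.300052), (dx/dtau, dy/dtau) = (-0.124229, 0.500530); Gamma_xxx = 0.817269, Gamma_xxy = 0.163454, Gamma_xyy = 0.000000, Gamma_yxx = 0.561026, Gamma_yxy = 0.112205, Gamma_yyy = 0.000000; k3 = (-0.124229, 0.500530, 0.007714, 0.005296)
  k4: at (x, y) = (0.725154, 0.350106), (dx/dtau, dy/dtau) = (-0.123457, 0.501059); Gamma_xxx = 0.820308, Gamma_xxy = 0.164062, Gamma_xyy = 0.000000, Gamma_yxx = 0.562257, Gamma_yxy = 0.112451, Gamma_yyy = 0.000000; k4 = (-0.123457, 0.501059, 0.007795, 0.005343)
  Y <- Y + (h/6)(k1 + 2k2 + 2k3 + k4): x = 0.7252, y = 0.3501, dx/dtau = -0.1235, dy/dtau = 0.5011
step 2:
  k1: at (x, y) = (0.725154, 0.350106), (dx/dtau, dy/dtau) = (-0.123457, 0.501059); Gamma_xxx = 0.820308, Gamma_xxy = 0.164062, Gamma_xyy = 0.000000, Gamma_yxx = 0.562257, Gamma_yxy = 0.112451, Gamma_yyy = 0.000000; k1 = (-0.123457, 0.501059, 0.007795, 0.005343)
  k2: at (x, y) = (0.712808, 0.400212), (dx/dtau, dy/dtau) = (-0.122678, 0.501593); Gamma_xxx = 0.823326, Gamma_xxy = 0.164665, Gamma_xyy = 0.000000, Gamma_yxx = 0.563417, Gamma_yxy = 0.112683, Gamma_yyy = 0.000000; k2 = (-0.122678, 0.501593, 0.007874, 0.005388)
  k3: at (x, y) = (0.712886, 0.400265), (dx/dtau, dy/dtau) = (-0.122670, 0.501598); Gamma_xxx = 0.823283, Gamma_xxy = 0.164657, Gamma_xyy = 0.000000, Gamma_yxx = 0.563341, Gamma_yxy = 0.112668, Gamma_yyy = 0.000000; k3 = (-0.122670, 0.501598, 0.007874, 0.005388)
  k4: at (x, y) = (0.700620, 0.450425), (dx/dtau, dy/dtau) = (-0.121882, 0.502137); Gamma_xxx = 0.826278, Gamma_xxy = 0.165256, Gamma_xyy = 0.000000, Gamma_yxx = 0.564423, Gamma_yxy = 0.112885, Gamma_yyy = 0.000000; k4 = (-0.121882, 0.502137, 0.007953, 0.005433)
  Y <- Y + (h/6)(k1 + 2k2 + 2k3 + k4): x = 0.7006, y = 0.4504, dx/dtau = -0.1219, dy/dtau = 0.5021

Answer: x = 0.7006, y = 0.4504, dx/dtau = -0.1219, dy/dtau = 0.5021


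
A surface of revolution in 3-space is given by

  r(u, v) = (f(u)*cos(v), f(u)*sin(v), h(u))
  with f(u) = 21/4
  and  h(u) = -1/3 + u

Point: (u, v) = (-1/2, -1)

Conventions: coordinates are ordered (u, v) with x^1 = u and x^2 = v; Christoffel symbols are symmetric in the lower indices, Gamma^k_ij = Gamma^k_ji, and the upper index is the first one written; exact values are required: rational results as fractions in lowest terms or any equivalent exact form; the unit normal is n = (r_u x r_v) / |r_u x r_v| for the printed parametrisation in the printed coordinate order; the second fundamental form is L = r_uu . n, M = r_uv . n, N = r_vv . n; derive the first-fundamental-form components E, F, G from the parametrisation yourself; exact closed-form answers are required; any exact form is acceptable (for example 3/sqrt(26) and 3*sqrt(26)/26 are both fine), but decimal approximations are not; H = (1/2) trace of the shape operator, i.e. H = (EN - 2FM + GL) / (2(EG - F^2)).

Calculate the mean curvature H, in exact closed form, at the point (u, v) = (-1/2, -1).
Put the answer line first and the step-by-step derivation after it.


Answer: H = 2/21

f = 21/4, f' = 0, f'' = 0, h' = 1, h'' = 0
E = 1, F = 0, G = 441/16; answer radicand W^2 = 1
unnormalised second-form numerators: l = 0, m = 0, n = 21/4; L = l/sqrt(1), and similarly M = m/sqrt(W^2), N = n/sqrt(W^2)
H = (E*n - 2*F*m + G*l) / (2*(EG - F^2)*sqrt(W^2)); E*n - 2*F*m + G*l = 21/4, EG - F^2 = 441/16, so H = (2/21)/sqrt(1)


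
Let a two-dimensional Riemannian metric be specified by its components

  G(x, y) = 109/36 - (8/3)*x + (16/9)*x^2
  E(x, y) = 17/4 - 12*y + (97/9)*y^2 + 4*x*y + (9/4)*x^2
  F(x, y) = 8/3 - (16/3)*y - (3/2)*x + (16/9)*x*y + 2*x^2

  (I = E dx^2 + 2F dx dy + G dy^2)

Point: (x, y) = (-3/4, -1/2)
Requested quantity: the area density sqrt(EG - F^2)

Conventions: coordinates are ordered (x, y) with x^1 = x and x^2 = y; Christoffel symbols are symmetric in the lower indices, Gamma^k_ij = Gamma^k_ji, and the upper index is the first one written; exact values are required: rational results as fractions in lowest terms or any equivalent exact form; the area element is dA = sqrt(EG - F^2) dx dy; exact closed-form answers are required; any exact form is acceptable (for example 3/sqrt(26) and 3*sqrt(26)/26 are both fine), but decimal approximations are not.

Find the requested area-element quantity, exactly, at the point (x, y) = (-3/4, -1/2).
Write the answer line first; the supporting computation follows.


Answer: sqrt(EG - F^2) = sqrt(552289)/144

E = 9049/576, F = 33/4, G = 217/36; EG - F^2 = 552289/20736


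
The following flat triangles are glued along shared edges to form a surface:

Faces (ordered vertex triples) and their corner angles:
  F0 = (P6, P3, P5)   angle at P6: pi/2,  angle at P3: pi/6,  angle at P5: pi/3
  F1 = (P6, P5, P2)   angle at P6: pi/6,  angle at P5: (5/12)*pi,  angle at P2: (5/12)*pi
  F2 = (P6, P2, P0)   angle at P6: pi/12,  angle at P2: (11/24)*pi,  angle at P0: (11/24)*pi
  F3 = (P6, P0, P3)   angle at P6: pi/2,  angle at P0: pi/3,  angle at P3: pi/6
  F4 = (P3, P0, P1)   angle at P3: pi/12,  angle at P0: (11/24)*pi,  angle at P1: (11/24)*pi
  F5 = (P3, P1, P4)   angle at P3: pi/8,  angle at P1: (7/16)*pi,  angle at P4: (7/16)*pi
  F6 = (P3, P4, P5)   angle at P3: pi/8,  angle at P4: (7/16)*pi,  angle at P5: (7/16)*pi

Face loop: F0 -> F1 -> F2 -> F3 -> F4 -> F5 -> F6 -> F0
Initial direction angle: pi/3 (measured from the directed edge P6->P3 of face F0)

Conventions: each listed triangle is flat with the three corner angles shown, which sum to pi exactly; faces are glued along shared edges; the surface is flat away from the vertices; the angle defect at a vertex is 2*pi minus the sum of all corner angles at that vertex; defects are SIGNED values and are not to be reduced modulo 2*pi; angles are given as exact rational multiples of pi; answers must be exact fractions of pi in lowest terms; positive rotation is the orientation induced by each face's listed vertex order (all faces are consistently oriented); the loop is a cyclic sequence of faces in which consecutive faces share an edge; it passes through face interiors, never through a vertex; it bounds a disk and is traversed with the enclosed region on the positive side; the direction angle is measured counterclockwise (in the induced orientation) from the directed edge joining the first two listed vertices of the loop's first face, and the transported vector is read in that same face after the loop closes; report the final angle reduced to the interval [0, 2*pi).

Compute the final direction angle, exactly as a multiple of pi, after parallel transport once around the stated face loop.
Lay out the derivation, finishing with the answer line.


enclosed vertex P3: corner angles sum to (2/3)*pi, defect = 2*pi - (2/3)*pi = (4/3)*pi
enclosed vertex P6: corner angles sum to (5/4)*pi, defect = 2*pi - (5/4)*pi = (3/4)*pi
the rotation equals the total enclosed defect, so the final angle is initial + defects (mod 2*pi)
final angle = pi/3 + (25/12)*pi = (5/12)*pi (mod 2*pi)

Answer: final direction angle = (5/12)*pi


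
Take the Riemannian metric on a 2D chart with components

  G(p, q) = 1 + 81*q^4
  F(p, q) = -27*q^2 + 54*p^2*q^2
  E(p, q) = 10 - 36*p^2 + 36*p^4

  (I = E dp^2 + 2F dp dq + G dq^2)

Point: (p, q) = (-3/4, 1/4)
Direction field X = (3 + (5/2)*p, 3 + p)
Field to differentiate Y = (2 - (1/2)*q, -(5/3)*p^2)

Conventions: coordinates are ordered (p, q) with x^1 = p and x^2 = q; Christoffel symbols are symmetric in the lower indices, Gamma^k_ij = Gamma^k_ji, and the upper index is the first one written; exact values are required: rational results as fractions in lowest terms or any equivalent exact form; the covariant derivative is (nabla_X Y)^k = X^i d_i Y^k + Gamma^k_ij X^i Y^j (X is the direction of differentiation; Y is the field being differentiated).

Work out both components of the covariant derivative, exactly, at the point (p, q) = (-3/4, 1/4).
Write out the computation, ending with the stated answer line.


E = 73/64, F = 27/128, G = 337/256 at the point
E_p = -27/4, E_q = 0, F_p = -81/16, F_q = 27/16, G_p = 0, G_q = 81/16
EG - F^2 = 373/256;  g^inv = (256/373) * [[337/256, -27/128], [-27/128, 73/64]]
first-kind symbols [ij,l] = (1/2)(d_i g_jl + d_j g_il - d_l g_ij): [pp,p] = E_p/2 = -27/8, [pp,q] = F_p - E_q/2 = -81/16, [pq,p] = E_q/2 = 0, [pq,q] = G_p/2 = 0, [qq,p] = F_q - G_p/2 = 27/16, [qq,q] = G_q/2 = 81/32
Gamma^p_ij = (G*[ij,p] - F*[ij,q])/(EG - F^2), Gamma^q_ij = (E*[ij,q] - F*[ij,p])/(EG - F^2)
Gamma_ppp = -864/373, Gamma_ppq = 0, Gamma_pqq = 432/373, Gamma_qpp = -1296/373, Gamma_qpq = 0, Gamma_qqq = 648/373
X = (9/8, 9/4), Y = (15/8, -15/16) at the point

Answer: (nabla_X Y)^p = -25227/2984, (nabla_X Y)^q = -48825/5968


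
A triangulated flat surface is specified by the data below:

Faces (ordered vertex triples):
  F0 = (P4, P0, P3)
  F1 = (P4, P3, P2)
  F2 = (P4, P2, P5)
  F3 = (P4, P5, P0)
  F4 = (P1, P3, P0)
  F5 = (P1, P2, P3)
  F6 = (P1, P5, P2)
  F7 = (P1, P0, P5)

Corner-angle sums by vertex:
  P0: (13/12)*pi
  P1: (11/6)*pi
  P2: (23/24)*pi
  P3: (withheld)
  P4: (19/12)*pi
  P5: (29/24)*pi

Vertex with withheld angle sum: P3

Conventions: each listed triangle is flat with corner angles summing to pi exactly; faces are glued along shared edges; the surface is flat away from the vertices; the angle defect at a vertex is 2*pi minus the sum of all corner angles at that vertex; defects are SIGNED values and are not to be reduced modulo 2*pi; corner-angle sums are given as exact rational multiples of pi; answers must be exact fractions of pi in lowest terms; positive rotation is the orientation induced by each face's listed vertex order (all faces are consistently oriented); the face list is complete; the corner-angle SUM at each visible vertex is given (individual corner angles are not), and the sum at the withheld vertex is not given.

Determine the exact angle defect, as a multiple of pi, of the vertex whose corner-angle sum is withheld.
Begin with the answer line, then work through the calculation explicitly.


Answer: defect(P3) = (2/3)*pi

V = 6, E = 12, F = 8; chi = V - E + F = 2
Gauss-Bonnet: total defect = 2*pi*chi = 4*pi; visible defects sum to (10/3)*pi
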